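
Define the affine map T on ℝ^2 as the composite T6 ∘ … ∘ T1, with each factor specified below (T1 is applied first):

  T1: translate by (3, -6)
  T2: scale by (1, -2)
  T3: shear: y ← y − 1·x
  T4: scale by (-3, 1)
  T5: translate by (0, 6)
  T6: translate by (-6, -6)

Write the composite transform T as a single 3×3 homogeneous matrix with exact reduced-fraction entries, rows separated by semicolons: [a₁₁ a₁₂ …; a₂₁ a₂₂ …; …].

T1 = [1 0 3; 0 1 -6; 0 0 1]
T2·T1 = [1 0 3; 0 -2 12; 0 0 1]
T3·…·T1 = [1 0 3; -1 -2 9; 0 0 1]
T4·…·T1 = [-3 0 -9; -1 -2 9; 0 0 1]
T5·…·T1 = [-3 0 -9; -1 -2 15; 0 0 1]
T6·…·T1 = [-3 0 -15; -1 -2 9; 0 0 1]

T = [-3 0 -15; -1 -2 9; 0 0 1]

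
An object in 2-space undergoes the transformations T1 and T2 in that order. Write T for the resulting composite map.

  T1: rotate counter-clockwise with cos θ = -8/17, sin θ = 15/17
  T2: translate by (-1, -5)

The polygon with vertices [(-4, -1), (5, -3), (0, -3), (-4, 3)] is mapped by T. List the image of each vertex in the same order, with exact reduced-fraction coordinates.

T1 rotate counter-clockwise with cos θ = -8/17, sin θ = 15/17: (-4, -1) → (47/17, -52/17); (5, -3) → (5/17, 99/17); (0, -3) → (45/17, 24/17); (-4, 3) → (-13/17, -84/17)
T2 translate by (-1, -5): (47/17, -52/17) → (30/17, -137/17); (5/17, 99/17) → (-12/17, 14/17); (45/17, 24/17) → (28/17, -61/17); (-13/17, -84/17) → (-30/17, -169/17)

image vertices: (30/17, -137/17), (-12/17, 14/17), (28/17, -61/17), (-30/17, -169/17)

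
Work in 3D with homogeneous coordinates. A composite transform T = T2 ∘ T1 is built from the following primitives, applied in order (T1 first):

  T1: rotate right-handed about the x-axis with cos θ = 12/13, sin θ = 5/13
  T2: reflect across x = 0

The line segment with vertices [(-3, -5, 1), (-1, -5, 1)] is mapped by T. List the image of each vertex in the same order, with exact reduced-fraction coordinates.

T1 rotate right-handed about the x-axis with cos θ = 12/13, sin θ = 5/13: (-3, -5, 1) → (-3, -5, -1); (-1, -5, 1) → (-1, -5, -1)
T2 reflect across x = 0: (-3, -5, -1) → (3, -5, -1); (-1, -5, -1) → (1, -5, -1)

image vertices: (3, -5, -1), (1, -5, -1)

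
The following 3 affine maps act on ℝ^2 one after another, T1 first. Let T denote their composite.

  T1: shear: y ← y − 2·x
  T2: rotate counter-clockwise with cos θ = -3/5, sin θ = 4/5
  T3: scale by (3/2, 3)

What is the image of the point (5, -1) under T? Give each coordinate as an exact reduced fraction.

T1 shear: y ← y − 2·x: (5, -1) → (5, -11)
T2 rotate counter-clockwise with cos θ = -3/5, sin θ = 4/5: (5, -11) → (29/5, 53/5)
T3 scale by (3/2, 3): (29/5, 53/5) → (87/10, 159/5)

T(p) = (87/10, 159/5)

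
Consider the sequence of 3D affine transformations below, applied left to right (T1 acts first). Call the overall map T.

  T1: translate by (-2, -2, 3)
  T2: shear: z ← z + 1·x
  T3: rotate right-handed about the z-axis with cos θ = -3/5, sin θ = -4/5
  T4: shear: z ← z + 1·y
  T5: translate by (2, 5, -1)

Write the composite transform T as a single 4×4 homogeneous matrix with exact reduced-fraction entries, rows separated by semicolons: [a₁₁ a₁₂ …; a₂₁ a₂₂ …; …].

T = [-3/5 4/5 0 8/5; -4/5 -3/5 0 39/5; 1/5 -3/5 1 14/5; 0 0 0 1]

T1 = [1 0 0 -2; 0 1 0 -2; 0 0 1 3; 0 0 0 1]
T2·T1 = [1 0 0 -2; 0 1 0 -2; 1 0 1 1; 0 0 0 1]
T3·…·T1 = [-3/5 4/5 0 -2/5; -4/5 -3/5 0 14/5; 1 0 1 1; 0 0 0 1]
T4·…·T1 = [-3/5 4/5 0 -2/5; -4/5 -3/5 0 14/5; 1/5 -3/5 1 19/5; 0 0 0 1]
T5·…·T1 = [-3/5 4/5 0 8/5; -4/5 -3/5 0 39/5; 1/5 -3/5 1 14/5; 0 0 0 1]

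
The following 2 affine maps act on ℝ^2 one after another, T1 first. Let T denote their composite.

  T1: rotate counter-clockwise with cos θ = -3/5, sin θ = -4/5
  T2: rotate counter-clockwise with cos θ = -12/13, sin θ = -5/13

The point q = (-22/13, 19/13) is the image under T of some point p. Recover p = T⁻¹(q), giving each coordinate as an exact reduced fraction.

p = (1, 2)

T1 = [-3/5 4/5 0; -4/5 -3/5 0; 0 0 1]
T2·T1 = [16/65 -63/65 0; 63/65 16/65 0; 0 0 1]
det M = 1; M⁻¹ = [16/65 63/65 0; -63/65 16/65 0; 0 0 1]
M⁻¹ · (-22/13, 19/13)ᵀ = (1, 2)ᵀ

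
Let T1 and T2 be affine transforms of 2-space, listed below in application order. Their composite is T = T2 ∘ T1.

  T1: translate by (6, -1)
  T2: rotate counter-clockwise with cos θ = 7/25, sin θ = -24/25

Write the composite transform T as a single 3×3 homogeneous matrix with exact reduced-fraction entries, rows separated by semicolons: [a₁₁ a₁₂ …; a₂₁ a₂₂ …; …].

T1 = [1 0 6; 0 1 -1; 0 0 1]
T2·T1 = [7/25 24/25 18/25; -24/25 7/25 -151/25; 0 0 1]

T = [7/25 24/25 18/25; -24/25 7/25 -151/25; 0 0 1]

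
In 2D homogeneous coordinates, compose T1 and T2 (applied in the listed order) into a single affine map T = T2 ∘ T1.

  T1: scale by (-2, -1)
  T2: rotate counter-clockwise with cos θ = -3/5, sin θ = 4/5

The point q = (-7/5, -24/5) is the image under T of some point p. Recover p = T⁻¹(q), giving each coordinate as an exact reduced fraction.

p = (3/2, -4)

T1 = [-2 0 0; 0 -1 0; 0 0 1]
T2·T1 = [6/5 4/5 0; -8/5 3/5 0; 0 0 1]
det M = 2; M⁻¹ = [3/10 -2/5 0; 4/5 3/5 0; 0 0 1]
M⁻¹ · (-7/5, -24/5)ᵀ = (3/2, -4)ᵀ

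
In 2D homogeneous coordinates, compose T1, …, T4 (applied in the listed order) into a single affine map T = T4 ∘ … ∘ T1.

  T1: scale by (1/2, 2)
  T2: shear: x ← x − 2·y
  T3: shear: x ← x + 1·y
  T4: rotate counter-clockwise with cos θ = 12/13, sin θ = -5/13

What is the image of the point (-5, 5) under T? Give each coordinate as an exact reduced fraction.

T1 scale by (1/2, 2): (-5, 5) → (-5/2, 10)
T2 shear: x ← x − 2·y: (-5/2, 10) → (-45/2, 10)
T3 shear: x ← x + 1·y: (-45/2, 10) → (-25/2, 10)
T4 rotate counter-clockwise with cos θ = 12/13, sin θ = -5/13: (-25/2, 10) → (-100/13, 365/26)

T(p) = (-100/13, 365/26)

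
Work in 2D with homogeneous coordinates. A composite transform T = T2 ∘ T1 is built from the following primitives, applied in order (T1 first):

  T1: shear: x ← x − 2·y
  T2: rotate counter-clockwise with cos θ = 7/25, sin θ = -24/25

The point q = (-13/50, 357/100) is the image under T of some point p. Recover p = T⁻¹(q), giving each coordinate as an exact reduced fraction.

p = (-2, 3/4)

T1 = [1 -2 0; 0 1 0; 0 0 1]
T2·T1 = [7/25 2/5 0; -24/25 11/5 0; 0 0 1]
det M = 1; M⁻¹ = [11/5 -2/5 0; 24/25 7/25 0; 0 0 1]
M⁻¹ · (-13/50, 357/100)ᵀ = (-2, 3/4)ᵀ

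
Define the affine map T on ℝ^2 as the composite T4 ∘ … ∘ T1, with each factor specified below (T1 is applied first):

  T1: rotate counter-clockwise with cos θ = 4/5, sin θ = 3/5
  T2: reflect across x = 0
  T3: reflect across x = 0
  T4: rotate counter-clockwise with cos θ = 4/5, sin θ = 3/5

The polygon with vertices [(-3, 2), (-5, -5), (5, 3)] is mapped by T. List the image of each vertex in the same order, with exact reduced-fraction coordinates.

T1 rotate counter-clockwise with cos θ = 4/5, sin θ = 3/5: (-3, 2) → (-18/5, -1/5); (-5, -5) → (-1, -7); (5, 3) → (11/5, 27/5)
T2 reflect across x = 0: (-18/5, -1/5) → (18/5, -1/5); (-1, -7) → (1, -7); (11/5, 27/5) → (-11/5, 27/5)
T3 reflect across x = 0: (18/5, -1/5) → (-18/5, -1/5); (1, -7) → (-1, -7); (-11/5, 27/5) → (11/5, 27/5)
T4 rotate counter-clockwise with cos θ = 4/5, sin θ = 3/5: (-18/5, -1/5) → (-69/25, -58/25); (-1, -7) → (17/5, -31/5); (11/5, 27/5) → (-37/25, 141/25)

image vertices: (-69/25, -58/25), (17/5, -31/5), (-37/25, 141/25)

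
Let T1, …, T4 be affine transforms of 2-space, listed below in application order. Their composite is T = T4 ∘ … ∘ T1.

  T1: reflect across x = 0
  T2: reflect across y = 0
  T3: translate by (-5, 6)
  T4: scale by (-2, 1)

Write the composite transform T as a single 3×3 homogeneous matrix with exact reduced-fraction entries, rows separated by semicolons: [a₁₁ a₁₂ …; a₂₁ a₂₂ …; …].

T1 = [-1 0 0; 0 1 0; 0 0 1]
T2·T1 = [-1 0 0; 0 -1 0; 0 0 1]
T3·…·T1 = [-1 0 -5; 0 -1 6; 0 0 1]
T4·…·T1 = [2 0 10; 0 -1 6; 0 0 1]

T = [2 0 10; 0 -1 6; 0 0 1]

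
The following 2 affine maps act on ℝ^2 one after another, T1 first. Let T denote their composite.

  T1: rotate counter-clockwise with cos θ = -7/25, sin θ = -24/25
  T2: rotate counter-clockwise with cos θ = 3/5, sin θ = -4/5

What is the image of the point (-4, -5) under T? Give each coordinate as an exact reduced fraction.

T1 rotate counter-clockwise with cos θ = -7/25, sin θ = -24/25: (-4, -5) → (-92/25, 131/25)
T2 rotate counter-clockwise with cos θ = 3/5, sin θ = -4/5: (-92/25, 131/25) → (248/125, 761/125)

T(p) = (248/125, 761/125)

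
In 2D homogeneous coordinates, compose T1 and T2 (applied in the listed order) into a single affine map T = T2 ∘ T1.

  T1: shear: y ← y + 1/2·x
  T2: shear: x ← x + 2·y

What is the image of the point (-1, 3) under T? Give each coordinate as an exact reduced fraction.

T(p) = (4, 5/2)

T1 shear: y ← y + 1/2·x: (-1, 3) → (-1, 5/2)
T2 shear: x ← x + 2·y: (-1, 5/2) → (4, 5/2)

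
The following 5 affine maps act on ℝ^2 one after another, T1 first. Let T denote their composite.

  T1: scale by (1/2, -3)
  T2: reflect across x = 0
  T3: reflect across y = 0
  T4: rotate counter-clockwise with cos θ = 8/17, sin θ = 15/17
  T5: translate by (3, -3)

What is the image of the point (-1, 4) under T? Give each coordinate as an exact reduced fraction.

T1 scale by (1/2, -3): (-1, 4) → (-1/2, -12)
T2 reflect across x = 0: (-1/2, -12) → (1/2, -12)
T3 reflect across y = 0: (1/2, -12) → (1/2, 12)
T4 rotate counter-clockwise with cos θ = 8/17, sin θ = 15/17: (1/2, 12) → (-176/17, 207/34)
T5 translate by (3, -3): (-176/17, 207/34) → (-125/17, 105/34)

T(p) = (-125/17, 105/34)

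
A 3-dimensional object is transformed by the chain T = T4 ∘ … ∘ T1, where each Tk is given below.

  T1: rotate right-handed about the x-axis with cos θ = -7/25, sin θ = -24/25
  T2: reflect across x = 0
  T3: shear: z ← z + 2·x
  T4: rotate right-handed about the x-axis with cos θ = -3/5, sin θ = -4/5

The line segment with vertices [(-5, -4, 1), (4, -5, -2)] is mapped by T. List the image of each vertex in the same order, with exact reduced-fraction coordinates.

T1 rotate right-handed about the x-axis with cos θ = -7/25, sin θ = -24/25: (-5, -4, 1) → (-5, 52/25, 89/25); (4, -5, -2) → (4, -13/25, 134/25)
T2 reflect across x = 0: (-5, 52/25, 89/25) → (5, 52/25, 89/25); (4, -13/25, 134/25) → (-4, -13/25, 134/25)
T3 shear: z ← z + 2·x: (5, 52/25, 89/25) → (5, 52/25, 339/25); (-4, -13/25, 134/25) → (-4, -13/25, -66/25)
T4 rotate right-handed about the x-axis with cos θ = -3/5, sin θ = -4/5: (5, 52/25, 339/25) → (5, 48/5, -49/5); (-4, -13/25, -66/25) → (-4, -9/5, 2)

image vertices: (5, 48/5, -49/5), (-4, -9/5, 2)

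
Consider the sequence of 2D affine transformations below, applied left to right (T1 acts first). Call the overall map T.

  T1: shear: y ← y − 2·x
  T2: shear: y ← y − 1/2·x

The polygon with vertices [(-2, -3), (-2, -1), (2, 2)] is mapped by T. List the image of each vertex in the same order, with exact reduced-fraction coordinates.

T1 shear: y ← y − 2·x: (-2, -3) → (-2, 1); (-2, -1) → (-2, 3); (2, 2) → (2, -2)
T2 shear: y ← y − 1/2·x: (-2, 1) → (-2, 2); (-2, 3) → (-2, 4); (2, -2) → (2, -3)

image vertices: (-2, 2), (-2, 4), (2, -3)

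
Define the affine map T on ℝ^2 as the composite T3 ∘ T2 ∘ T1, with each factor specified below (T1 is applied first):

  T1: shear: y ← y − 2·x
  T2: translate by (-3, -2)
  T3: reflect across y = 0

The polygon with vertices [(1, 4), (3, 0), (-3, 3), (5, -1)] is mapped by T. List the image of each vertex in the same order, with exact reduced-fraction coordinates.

image vertices: (-2, 0), (0, 8), (-6, -7), (2, 13)

T1 shear: y ← y − 2·x: (1, 4) → (1, 2); (3, 0) → (3, -6); (-3, 3) → (-3, 9); (5, -1) → (5, -11)
T2 translate by (-3, -2): (1, 2) → (-2, 0); (3, -6) → (0, -8); (-3, 9) → (-6, 7); (5, -11) → (2, -13)
T3 reflect across y = 0: (-2, 0) → (-2, 0); (0, -8) → (0, 8); (-6, 7) → (-6, -7); (2, -13) → (2, 13)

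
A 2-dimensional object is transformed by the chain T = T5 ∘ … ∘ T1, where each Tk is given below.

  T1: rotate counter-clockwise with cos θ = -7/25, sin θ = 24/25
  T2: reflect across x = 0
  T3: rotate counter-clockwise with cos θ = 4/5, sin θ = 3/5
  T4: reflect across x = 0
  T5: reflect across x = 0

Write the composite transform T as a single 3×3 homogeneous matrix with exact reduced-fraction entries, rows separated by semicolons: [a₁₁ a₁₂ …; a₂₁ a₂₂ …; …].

T = [-44/125 117/125 0; 117/125 44/125 0; 0 0 1]

T1 = [-7/25 -24/25 0; 24/25 -7/25 0; 0 0 1]
T2·T1 = [7/25 24/25 0; 24/25 -7/25 0; 0 0 1]
T3·…·T1 = [-44/125 117/125 0; 117/125 44/125 0; 0 0 1]
T4·…·T1 = [44/125 -117/125 0; 117/125 44/125 0; 0 0 1]
T5·…·T1 = [-44/125 117/125 0; 117/125 44/125 0; 0 0 1]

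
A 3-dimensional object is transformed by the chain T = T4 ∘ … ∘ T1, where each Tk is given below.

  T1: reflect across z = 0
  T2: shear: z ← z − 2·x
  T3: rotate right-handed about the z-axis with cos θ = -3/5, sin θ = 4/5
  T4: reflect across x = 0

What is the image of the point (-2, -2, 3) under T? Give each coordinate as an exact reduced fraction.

T1 reflect across z = 0: (-2, -2, 3) → (-2, -2, -3)
T2 shear: z ← z − 2·x: (-2, -2, -3) → (-2, -2, 1)
T3 rotate right-handed about the z-axis with cos θ = -3/5, sin θ = 4/5: (-2, -2, 1) → (14/5, -2/5, 1)
T4 reflect across x = 0: (14/5, -2/5, 1) → (-14/5, -2/5, 1)

T(p) = (-14/5, -2/5, 1)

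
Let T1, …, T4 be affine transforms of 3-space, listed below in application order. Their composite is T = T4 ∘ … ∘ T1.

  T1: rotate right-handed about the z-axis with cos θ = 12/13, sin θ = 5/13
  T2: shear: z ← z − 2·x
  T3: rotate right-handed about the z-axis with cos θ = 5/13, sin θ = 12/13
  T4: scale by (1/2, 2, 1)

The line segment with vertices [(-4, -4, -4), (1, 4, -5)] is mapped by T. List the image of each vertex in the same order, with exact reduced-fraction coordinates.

T1 rotate right-handed about the z-axis with cos θ = 12/13, sin θ = 5/13: (-4, -4, -4) → (-28/13, -68/13, -4); (1, 4, -5) → (-8/13, 53/13, -5)
T2 shear: z ← z − 2·x: (-28/13, -68/13, -4) → (-28/13, -68/13, 4/13); (-8/13, 53/13, -5) → (-8/13, 53/13, -49/13)
T3 rotate right-handed about the z-axis with cos θ = 5/13, sin θ = 12/13: (-28/13, -68/13, 4/13) → (4, -4, 4/13); (-8/13, 53/13, -49/13) → (-4, 1, -49/13)
T4 scale by (1/2, 2, 1): (4, -4, 4/13) → (2, -8, 4/13); (-4, 1, -49/13) → (-2, 2, -49/13)

image vertices: (2, -8, 4/13), (-2, 2, -49/13)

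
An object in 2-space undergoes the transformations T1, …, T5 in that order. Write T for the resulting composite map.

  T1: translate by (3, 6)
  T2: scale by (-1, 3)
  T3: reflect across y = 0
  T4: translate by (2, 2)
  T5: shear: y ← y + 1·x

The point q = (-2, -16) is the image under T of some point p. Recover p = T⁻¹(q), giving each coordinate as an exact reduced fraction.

T1 = [1 0 3; 0 1 6; 0 0 1]
T2·T1 = [-1 0 -3; 0 3 18; 0 0 1]
T3·…·T1 = [-1 0 -3; 0 -3 -18; 0 0 1]
T4·…·T1 = [-1 0 -1; 0 -3 -16; 0 0 1]
T5·…·T1 = [-1 0 -1; -1 -3 -17; 0 0 1]
det M = 3; M⁻¹ = [-1 0 -1; 1/3 -1/3 -16/3; 0 0 1]
M⁻¹ · (-2, -16)ᵀ = (1, -2/3)ᵀ

p = (1, -2/3)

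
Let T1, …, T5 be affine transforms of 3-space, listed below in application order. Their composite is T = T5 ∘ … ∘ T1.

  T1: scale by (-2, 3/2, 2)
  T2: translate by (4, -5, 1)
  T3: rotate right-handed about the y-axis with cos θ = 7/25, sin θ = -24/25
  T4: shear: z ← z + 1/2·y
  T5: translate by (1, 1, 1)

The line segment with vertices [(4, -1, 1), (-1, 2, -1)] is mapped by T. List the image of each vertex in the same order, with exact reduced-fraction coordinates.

image vertices: (-3, -11/2, -21/4), (91/25, -1, 137/25)

T1 scale by (-2, 3/2, 2): (4, -1, 1) → (-8, -3/2, 2); (-1, 2, -1) → (2, 3, -2)
T2 translate by (4, -5, 1): (-8, -3/2, 2) → (-4, -13/2, 3); (2, 3, -2) → (6, -2, -1)
T3 rotate right-handed about the y-axis with cos θ = 7/25, sin θ = -24/25: (-4, -13/2, 3) → (-4, -13/2, -3); (6, -2, -1) → (66/25, -2, 137/25)
T4 shear: z ← z + 1/2·y: (-4, -13/2, -3) → (-4, -13/2, -25/4); (66/25, -2, 137/25) → (66/25, -2, 112/25)
T5 translate by (1, 1, 1): (-4, -13/2, -25/4) → (-3, -11/2, -21/4); (66/25, -2, 112/25) → (91/25, -1, 137/25)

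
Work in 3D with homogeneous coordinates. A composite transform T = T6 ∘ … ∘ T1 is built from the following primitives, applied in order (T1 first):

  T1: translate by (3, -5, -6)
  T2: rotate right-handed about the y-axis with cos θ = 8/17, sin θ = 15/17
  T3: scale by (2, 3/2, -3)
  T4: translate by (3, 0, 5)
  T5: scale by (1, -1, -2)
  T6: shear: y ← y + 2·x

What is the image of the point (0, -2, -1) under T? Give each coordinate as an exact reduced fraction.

T1 translate by (3, -5, -6): (0, -2, -1) → (3, -7, -7)
T2 rotate right-handed about the y-axis with cos θ = 8/17, sin θ = 15/17: (3, -7, -7) → (-81/17, -7, -101/17)
T3 scale by (2, 3/2, -3): (-81/17, -7, -101/17) → (-162/17, -21/2, 303/17)
T4 translate by (3, 0, 5): (-162/17, -21/2, 303/17) → (-111/17, -21/2, 388/17)
T5 scale by (1, -1, -2): (-111/17, -21/2, 388/17) → (-111/17, 21/2, -776/17)
T6 shear: y ← y + 2·x: (-111/17, 21/2, -776/17) → (-111/17, -87/34, -776/17)

T(p) = (-111/17, -87/34, -776/17)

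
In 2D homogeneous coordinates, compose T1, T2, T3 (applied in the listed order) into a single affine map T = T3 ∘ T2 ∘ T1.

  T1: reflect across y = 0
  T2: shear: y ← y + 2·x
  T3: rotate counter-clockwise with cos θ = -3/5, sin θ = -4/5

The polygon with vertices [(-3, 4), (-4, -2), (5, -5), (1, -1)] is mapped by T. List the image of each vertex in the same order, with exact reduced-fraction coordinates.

image vertices: (-31/5, 42/5), (-12/5, 34/5), (9, -13), (9/5, -13/5)

T1 reflect across y = 0: (-3, 4) → (-3, -4); (-4, -2) → (-4, 2); (5, -5) → (5, 5); (1, -1) → (1, 1)
T2 shear: y ← y + 2·x: (-3, -4) → (-3, -10); (-4, 2) → (-4, -6); (5, 5) → (5, 15); (1, 1) → (1, 3)
T3 rotate counter-clockwise with cos θ = -3/5, sin θ = -4/5: (-3, -10) → (-31/5, 42/5); (-4, -6) → (-12/5, 34/5); (5, 15) → (9, -13); (1, 3) → (9/5, -13/5)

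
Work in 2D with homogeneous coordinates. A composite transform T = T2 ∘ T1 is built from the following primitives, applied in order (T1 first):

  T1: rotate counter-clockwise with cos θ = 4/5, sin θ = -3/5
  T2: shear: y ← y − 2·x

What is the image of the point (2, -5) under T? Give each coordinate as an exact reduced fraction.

T(p) = (-7/5, -12/5)

T1 rotate counter-clockwise with cos θ = 4/5, sin θ = -3/5: (2, -5) → (-7/5, -26/5)
T2 shear: y ← y − 2·x: (-7/5, -26/5) → (-7/5, -12/5)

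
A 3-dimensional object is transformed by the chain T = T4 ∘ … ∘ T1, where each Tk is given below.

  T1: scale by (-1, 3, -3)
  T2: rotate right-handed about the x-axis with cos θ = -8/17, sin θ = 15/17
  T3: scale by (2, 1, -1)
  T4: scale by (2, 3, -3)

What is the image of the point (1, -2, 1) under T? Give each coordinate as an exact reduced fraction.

T(p) = (-4, 279/17, -198/17)

T1 scale by (-1, 3, -3): (1, -2, 1) → (-1, -6, -3)
T2 rotate right-handed about the x-axis with cos θ = -8/17, sin θ = 15/17: (-1, -6, -3) → (-1, 93/17, -66/17)
T3 scale by (2, 1, -1): (-1, 93/17, -66/17) → (-2, 93/17, 66/17)
T4 scale by (2, 3, -3): (-2, 93/17, 66/17) → (-4, 279/17, -198/17)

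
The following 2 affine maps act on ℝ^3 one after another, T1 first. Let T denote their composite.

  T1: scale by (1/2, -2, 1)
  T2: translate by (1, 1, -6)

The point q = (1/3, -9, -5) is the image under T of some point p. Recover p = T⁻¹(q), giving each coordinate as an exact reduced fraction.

p = (-4/3, 5, 1)

T1 = [1/2 0 0 0; 0 -2 0 0; 0 0 1 0; 0 0 0 1]
T2·T1 = [1/2 0 0 1; 0 -2 0 1; 0 0 1 -6; 0 0 0 1]
det M = -1; M⁻¹ = [2 0 0 -2; 0 -1/2 0 1/2; 0 0 1 6; 0 0 0 1]
M⁻¹ · (1/3, -9, -5)ᵀ = (-4/3, 5, 1)ᵀ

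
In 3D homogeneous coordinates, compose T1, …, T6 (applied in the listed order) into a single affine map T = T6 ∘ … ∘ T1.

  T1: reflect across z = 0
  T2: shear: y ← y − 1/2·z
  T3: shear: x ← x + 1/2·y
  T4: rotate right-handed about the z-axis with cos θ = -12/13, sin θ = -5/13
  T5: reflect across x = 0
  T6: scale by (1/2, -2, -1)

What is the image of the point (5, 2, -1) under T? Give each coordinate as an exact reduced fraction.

T(p) = (123/52, 187/26, -1)

T1 reflect across z = 0: (5, 2, -1) → (5, 2, 1)
T2 shear: y ← y − 1/2·z: (5, 2, 1) → (5, 3/2, 1)
T3 shear: x ← x + 1/2·y: (5, 3/2, 1) → (23/4, 3/2, 1)
T4 rotate right-handed about the z-axis with cos θ = -12/13, sin θ = -5/13: (23/4, 3/2, 1) → (-123/26, -187/52, 1)
T5 reflect across x = 0: (-123/26, -187/52, 1) → (123/26, -187/52, 1)
T6 scale by (1/2, -2, -1): (123/26, -187/52, 1) → (123/52, 187/26, -1)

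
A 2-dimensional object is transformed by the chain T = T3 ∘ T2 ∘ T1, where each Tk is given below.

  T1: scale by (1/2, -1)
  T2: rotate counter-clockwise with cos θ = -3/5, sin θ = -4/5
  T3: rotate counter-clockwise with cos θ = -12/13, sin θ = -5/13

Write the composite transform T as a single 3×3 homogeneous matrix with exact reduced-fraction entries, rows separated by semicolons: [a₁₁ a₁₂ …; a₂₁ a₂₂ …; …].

T1 = [1/2 0 0; 0 -1 0; 0 0 1]
T2·T1 = [-3/10 -4/5 0; -2/5 3/5 0; 0 0 1]
T3·…·T1 = [8/65 63/65 0; 63/130 -16/65 0; 0 0 1]

T = [8/65 63/65 0; 63/130 -16/65 0; 0 0 1]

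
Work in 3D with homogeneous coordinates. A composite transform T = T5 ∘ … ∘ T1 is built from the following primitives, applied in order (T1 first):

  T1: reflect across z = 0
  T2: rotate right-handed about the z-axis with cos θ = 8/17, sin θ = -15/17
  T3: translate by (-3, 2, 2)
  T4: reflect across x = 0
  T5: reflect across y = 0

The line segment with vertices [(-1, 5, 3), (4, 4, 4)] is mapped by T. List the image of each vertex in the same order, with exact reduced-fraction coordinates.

T1 reflect across z = 0: (-1, 5, 3) → (-1, 5, -3); (4, 4, 4) → (4, 4, -4)
T2 rotate right-handed about the z-axis with cos θ = 8/17, sin θ = -15/17: (-1, 5, -3) → (67/17, 55/17, -3); (4, 4, -4) → (92/17, -28/17, -4)
T3 translate by (-3, 2, 2): (67/17, 55/17, -3) → (16/17, 89/17, -1); (92/17, -28/17, -4) → (41/17, 6/17, -2)
T4 reflect across x = 0: (16/17, 89/17, -1) → (-16/17, 89/17, -1); (41/17, 6/17, -2) → (-41/17, 6/17, -2)
T5 reflect across y = 0: (-16/17, 89/17, -1) → (-16/17, -89/17, -1); (-41/17, 6/17, -2) → (-41/17, -6/17, -2)

image vertices: (-16/17, -89/17, -1), (-41/17, -6/17, -2)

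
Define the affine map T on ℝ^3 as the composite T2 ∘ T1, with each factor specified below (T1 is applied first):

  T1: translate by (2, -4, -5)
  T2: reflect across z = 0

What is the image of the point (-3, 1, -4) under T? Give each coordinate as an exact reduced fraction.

T1 translate by (2, -4, -5): (-3, 1, -4) → (-1, -3, -9)
T2 reflect across z = 0: (-1, -3, -9) → (-1, -3, 9)

T(p) = (-1, -3, 9)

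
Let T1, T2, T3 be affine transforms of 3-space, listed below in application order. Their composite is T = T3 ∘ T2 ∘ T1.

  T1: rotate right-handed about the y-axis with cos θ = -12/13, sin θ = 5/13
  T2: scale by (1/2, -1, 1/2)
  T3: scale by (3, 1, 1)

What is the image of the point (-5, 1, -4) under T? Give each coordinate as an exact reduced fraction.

T1 rotate right-handed about the y-axis with cos θ = -12/13, sin θ = 5/13: (-5, 1, -4) → (40/13, 1, 73/13)
T2 scale by (1/2, -1, 1/2): (40/13, 1, 73/13) → (20/13, -1, 73/26)
T3 scale by (3, 1, 1): (20/13, -1, 73/26) → (60/13, -1, 73/26)

T(p) = (60/13, -1, 73/26)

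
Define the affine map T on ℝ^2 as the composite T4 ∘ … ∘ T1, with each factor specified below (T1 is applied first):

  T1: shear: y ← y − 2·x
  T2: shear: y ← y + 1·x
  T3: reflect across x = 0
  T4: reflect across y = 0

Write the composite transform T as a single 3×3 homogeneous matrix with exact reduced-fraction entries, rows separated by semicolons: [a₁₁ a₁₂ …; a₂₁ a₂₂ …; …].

T1 = [1 0 0; -2 1 0; 0 0 1]
T2·T1 = [1 0 0; -1 1 0; 0 0 1]
T3·…·T1 = [-1 0 0; -1 1 0; 0 0 1]
T4·…·T1 = [-1 0 0; 1 -1 0; 0 0 1]

T = [-1 0 0; 1 -1 0; 0 0 1]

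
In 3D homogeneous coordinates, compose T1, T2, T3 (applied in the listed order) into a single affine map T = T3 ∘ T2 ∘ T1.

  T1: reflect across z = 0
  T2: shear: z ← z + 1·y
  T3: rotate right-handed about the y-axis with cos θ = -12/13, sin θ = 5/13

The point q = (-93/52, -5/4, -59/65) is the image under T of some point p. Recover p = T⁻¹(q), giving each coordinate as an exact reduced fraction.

T1 = [1 0 0 0; 0 1 0 0; 0 0 -1 0; 0 0 0 1]
T2·T1 = [1 0 0 0; 0 1 0 0; 0 1 -1 0; 0 0 0 1]
T3·…·T1 = [-12/13 5/13 -5/13 0; 0 1 0 0; -5/13 -12/13 12/13 0; 0 0 0 1]
det M = -1; M⁻¹ = [-12/13 0 -5/13 0; 0 1 0 0; -5/13 1 12/13 0; 0 0 0 1]
M⁻¹ · (-93/52, -5/4, -59/65)ᵀ = (2, -5/4, -7/5)ᵀ

p = (2, -5/4, -7/5)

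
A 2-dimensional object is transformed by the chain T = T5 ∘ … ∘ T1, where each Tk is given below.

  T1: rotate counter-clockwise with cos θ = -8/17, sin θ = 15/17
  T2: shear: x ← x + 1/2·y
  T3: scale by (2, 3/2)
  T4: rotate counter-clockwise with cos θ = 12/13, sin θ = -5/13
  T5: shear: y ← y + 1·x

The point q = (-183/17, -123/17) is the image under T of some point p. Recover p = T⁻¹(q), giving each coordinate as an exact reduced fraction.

p = (2, 5)

T1 = [-8/17 -15/17 0; 15/17 -8/17 0; 0 0 1]
T2·T1 = [-1/34 -19/17 0; 15/17 -8/17 0; 0 0 1]
T3·…·T1 = [-1/17 -38/17 0; 45/34 -12/17 0; 0 0 1]
T4·…·T1 = [201/442 -516/221 0; 275/221 46/221 0; 0 0 1]
T5·…·T1 = [201/442 -516/221 0; 751/442 -470/221 0; 0 0 1]
det M = 3; M⁻¹ = [-470/663 172/221 0; -751/1326 67/442 0; 0 0 1]
M⁻¹ · (-183/17, -123/17)ᵀ = (2, 5)ᵀ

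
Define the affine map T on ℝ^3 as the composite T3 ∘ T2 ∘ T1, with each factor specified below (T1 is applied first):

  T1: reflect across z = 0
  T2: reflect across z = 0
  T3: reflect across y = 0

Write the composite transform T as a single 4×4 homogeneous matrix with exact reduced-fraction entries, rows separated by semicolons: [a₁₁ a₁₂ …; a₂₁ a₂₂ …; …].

T1 = [1 0 0 0; 0 1 0 0; 0 0 -1 0; 0 0 0 1]
T2·T1 = [1 0 0 0; 0 1 0 0; 0 0 1 0; 0 0 0 1]
T3·…·T1 = [1 0 0 0; 0 -1 0 0; 0 0 1 0; 0 0 0 1]

T = [1 0 0 0; 0 -1 0 0; 0 0 1 0; 0 0 0 1]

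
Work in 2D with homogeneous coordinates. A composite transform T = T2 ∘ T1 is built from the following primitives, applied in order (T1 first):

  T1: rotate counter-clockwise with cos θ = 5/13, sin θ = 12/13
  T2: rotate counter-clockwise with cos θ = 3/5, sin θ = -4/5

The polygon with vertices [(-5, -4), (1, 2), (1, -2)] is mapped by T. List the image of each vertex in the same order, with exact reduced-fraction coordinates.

image vertices: (-251/65, -332/65), (31/65, 142/65), (19/13, -22/13)

T1 rotate counter-clockwise with cos θ = 5/13, sin θ = 12/13: (-5, -4) → (23/13, -80/13); (1, 2) → (-19/13, 22/13); (1, -2) → (29/13, 2/13)
T2 rotate counter-clockwise with cos θ = 3/5, sin θ = -4/5: (23/13, -80/13) → (-251/65, -332/65); (-19/13, 22/13) → (31/65, 142/65); (29/13, 2/13) → (19/13, -22/13)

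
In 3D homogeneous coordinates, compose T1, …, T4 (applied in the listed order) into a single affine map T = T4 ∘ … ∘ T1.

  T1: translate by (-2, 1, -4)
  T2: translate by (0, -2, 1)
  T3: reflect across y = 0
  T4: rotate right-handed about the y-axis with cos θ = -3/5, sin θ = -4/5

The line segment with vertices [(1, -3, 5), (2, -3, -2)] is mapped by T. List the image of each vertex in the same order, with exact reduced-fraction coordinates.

image vertices: (-1, 4, -2), (4, 4, 3)

T1 translate by (-2, 1, -4): (1, -3, 5) → (-1, -2, 1); (2, -3, -2) → (0, -2, -6)
T2 translate by (0, -2, 1): (-1, -2, 1) → (-1, -4, 2); (0, -2, -6) → (0, -4, -5)
T3 reflect across y = 0: (-1, -4, 2) → (-1, 4, 2); (0, -4, -5) → (0, 4, -5)
T4 rotate right-handed about the y-axis with cos θ = -3/5, sin θ = -4/5: (-1, 4, 2) → (-1, 4, -2); (0, 4, -5) → (4, 4, 3)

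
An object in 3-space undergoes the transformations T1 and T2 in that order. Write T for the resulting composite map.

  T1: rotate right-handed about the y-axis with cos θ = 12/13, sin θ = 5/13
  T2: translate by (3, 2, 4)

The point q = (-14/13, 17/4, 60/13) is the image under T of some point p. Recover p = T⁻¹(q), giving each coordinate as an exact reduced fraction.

p = (-4, 9/4, -1)

T1 = [12/13 0 5/13 0; 0 1 0 0; -5/13 0 12/13 0; 0 0 0 1]
T2·T1 = [12/13 0 5/13 3; 0 1 0 2; -5/13 0 12/13 4; 0 0 0 1]
det M = 1; M⁻¹ = [12/13 0 -5/13 -16/13; 0 1 0 -2; 5/13 0 12/13 -63/13; 0 0 0 1]
M⁻¹ · (-14/13, 17/4, 60/13)ᵀ = (-4, 9/4, -1)ᵀ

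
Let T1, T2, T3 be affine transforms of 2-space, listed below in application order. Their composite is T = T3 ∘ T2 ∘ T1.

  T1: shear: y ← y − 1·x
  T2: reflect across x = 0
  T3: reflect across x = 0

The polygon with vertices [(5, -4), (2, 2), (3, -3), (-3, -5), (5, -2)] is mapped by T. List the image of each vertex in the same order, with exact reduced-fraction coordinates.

image vertices: (5, -9), (2, 0), (3, -6), (-3, -2), (5, -7)

T1 shear: y ← y − 1·x: (5, -4) → (5, -9); (2, 2) → (2, 0); (3, -3) → (3, -6); (-3, -5) → (-3, -2); (5, -2) → (5, -7)
T2 reflect across x = 0: (5, -9) → (-5, -9); (2, 0) → (-2, 0); (3, -6) → (-3, -6); (-3, -2) → (3, -2); (5, -7) → (-5, -7)
T3 reflect across x = 0: (-5, -9) → (5, -9); (-2, 0) → (2, 0); (-3, -6) → (3, -6); (3, -2) → (-3, -2); (-5, -7) → (5, -7)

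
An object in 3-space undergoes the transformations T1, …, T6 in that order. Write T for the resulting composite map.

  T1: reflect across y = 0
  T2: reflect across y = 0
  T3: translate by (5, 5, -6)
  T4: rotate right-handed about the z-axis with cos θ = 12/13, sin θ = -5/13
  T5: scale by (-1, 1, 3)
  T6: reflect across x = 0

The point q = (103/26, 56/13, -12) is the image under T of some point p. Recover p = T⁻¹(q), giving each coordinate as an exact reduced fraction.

T1 = [1 0 0 0; 0 -1 0 0; 0 0 1 0; 0 0 0 1]
T2·T1 = [1 0 0 0; 0 1 0 0; 0 0 1 0; 0 0 0 1]
T3·…·T1 = [1 0 0 5; 0 1 0 5; 0 0 1 -6; 0 0 0 1]
T4·…·T1 = [12/13 5/13 0 85/13; -5/13 12/13 0 35/13; 0 0 1 -6; 0 0 0 1]
T5·…·T1 = [-12/13 -5/13 0 -85/13; -5/13 12/13 0 35/13; 0 0 3 -18; 0 0 0 1]
T6·…·T1 = [12/13 5/13 0 85/13; -5/13 12/13 0 35/13; 0 0 3 -18; 0 0 0 1]
det M = 3; M⁻¹ = [12/13 -5/13 0 -5; 5/13 12/13 0 -5; 0 0 1/3 6; 0 0 0 1]
M⁻¹ · (103/26, 56/13, -12)ᵀ = (-3, 1/2, 2)ᵀ

p = (-3, 1/2, 2)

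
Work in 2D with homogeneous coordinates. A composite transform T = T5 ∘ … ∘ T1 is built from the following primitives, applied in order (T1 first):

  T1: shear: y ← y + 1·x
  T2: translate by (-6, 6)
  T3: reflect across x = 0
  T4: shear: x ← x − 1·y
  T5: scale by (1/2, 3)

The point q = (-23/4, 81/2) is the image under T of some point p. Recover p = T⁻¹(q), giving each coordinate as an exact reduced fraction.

T1 = [1 0 0; 1 1 0; 0 0 1]
T2·T1 = [1 0 -6; 1 1 6; 0 0 1]
T3·…·T1 = [-1 0 6; 1 1 6; 0 0 1]
T4·…·T1 = [-2 -1 0; 1 1 6; 0 0 1]
T5·…·T1 = [-1 -1/2 0; 3 3 18; 0 0 1]
det M = -3/2; M⁻¹ = [-2 -1/3 6; 2 2/3 -12; 0 0 1]
M⁻¹ · (-23/4, 81/2)ᵀ = (4, 7/2)ᵀ

p = (4, 7/2)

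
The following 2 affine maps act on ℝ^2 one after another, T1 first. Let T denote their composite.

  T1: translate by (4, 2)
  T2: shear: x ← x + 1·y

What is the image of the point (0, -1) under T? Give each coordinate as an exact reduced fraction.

T1 translate by (4, 2): (0, -1) → (4, 1)
T2 shear: x ← x + 1·y: (4, 1) → (5, 1)

T(p) = (5, 1)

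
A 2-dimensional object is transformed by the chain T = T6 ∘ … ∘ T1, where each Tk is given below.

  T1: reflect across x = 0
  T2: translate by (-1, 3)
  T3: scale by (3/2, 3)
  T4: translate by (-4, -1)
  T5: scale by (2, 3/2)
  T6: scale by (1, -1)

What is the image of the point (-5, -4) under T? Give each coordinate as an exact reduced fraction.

T(p) = (4, 6)

T1 reflect across x = 0: (-5, -4) → (5, -4)
T2 translate by (-1, 3): (5, -4) → (4, -1)
T3 scale by (3/2, 3): (4, -1) → (6, -3)
T4 translate by (-4, -1): (6, -3) → (2, -4)
T5 scale by (2, 3/2): (2, -4) → (4, -6)
T6 scale by (1, -1): (4, -6) → (4, 6)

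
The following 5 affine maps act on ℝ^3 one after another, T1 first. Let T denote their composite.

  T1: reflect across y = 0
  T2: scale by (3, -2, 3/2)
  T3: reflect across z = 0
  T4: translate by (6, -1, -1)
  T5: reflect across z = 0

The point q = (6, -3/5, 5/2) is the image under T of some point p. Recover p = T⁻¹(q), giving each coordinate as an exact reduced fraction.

T1 = [1 0 0 0; 0 -1 0 0; 0 0 1 0; 0 0 0 1]
T2·T1 = [3 0 0 0; 0 2 0 0; 0 0 3/2 0; 0 0 0 1]
T3·…·T1 = [3 0 0 0; 0 2 0 0; 0 0 -3/2 0; 0 0 0 1]
T4·…·T1 = [3 0 0 6; 0 2 0 -1; 0 0 -3/2 -1; 0 0 0 1]
T5·…·T1 = [3 0 0 6; 0 2 0 -1; 0 0 3/2 1; 0 0 0 1]
det M = 9; M⁻¹ = [1/3 0 0 -2; 0 1/2 0 1/2; 0 0 2/3 -2/3; 0 0 0 1]
M⁻¹ · (6, -3/5, 5/2)ᵀ = (0, 1/5, 1)ᵀ

p = (0, 1/5, 1)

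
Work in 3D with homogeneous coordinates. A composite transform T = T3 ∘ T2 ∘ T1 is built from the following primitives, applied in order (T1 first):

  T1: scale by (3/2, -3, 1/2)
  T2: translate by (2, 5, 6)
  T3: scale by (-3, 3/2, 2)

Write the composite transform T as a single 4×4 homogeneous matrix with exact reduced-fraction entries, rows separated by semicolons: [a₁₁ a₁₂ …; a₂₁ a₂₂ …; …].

T = [-9/2 0 0 -6; 0 -9/2 0 15/2; 0 0 1 12; 0 0 0 1]

T1 = [3/2 0 0 0; 0 -3 0 0; 0 0 1/2 0; 0 0 0 1]
T2·T1 = [3/2 0 0 2; 0 -3 0 5; 0 0 1/2 6; 0 0 0 1]
T3·…·T1 = [-9/2 0 0 -6; 0 -9/2 0 15/2; 0 0 1 12; 0 0 0 1]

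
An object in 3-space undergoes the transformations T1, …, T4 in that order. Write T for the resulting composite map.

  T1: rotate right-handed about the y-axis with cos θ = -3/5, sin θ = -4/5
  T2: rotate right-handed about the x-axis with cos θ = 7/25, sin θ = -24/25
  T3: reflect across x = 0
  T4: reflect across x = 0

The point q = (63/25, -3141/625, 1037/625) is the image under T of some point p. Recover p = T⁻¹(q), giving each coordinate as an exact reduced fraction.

p = (-5, -3, 3/5)

T1 = [-3/5 0 -4/5 0; 0 1 0 0; 4/5 0 -3/5 0; 0 0 0 1]
T2·T1 = [-3/5 0 -4/5 0; 96/125 7/25 -72/125 0; 28/125 -24/25 -21/125 0; 0 0 0 1]
T3·…·T1 = [3/5 0 4/5 0; 96/125 7/25 -72/125 0; 28/125 -24/25 -21/125 0; 0 0 0 1]
T4·…·T1 = [-3/5 0 -4/5 0; 96/125 7/25 -72/125 0; 28/125 -24/25 -21/125 0; 0 0 0 1]
det M = 1; M⁻¹ = [-3/5 96/125 28/125 0; 0 7/25 -24/25 0; -4/5 -72/125 -21/125 0; 0 0 0 1]
M⁻¹ · (63/25, -3141/625, 1037/625)ᵀ = (-5, -3, 3/5)ᵀ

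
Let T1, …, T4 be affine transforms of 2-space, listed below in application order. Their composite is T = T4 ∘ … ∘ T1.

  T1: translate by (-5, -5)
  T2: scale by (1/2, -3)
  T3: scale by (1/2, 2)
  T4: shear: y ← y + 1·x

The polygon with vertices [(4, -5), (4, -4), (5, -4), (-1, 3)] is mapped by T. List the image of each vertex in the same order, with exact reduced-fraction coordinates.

T1 translate by (-5, -5): (4, -5) → (-1, -10); (4, -4) → (-1, -9); (5, -4) → (0, -9); (-1, 3) → (-6, -2)
T2 scale by (1/2, -3): (-1, -10) → (-1/2, 30); (-1, -9) → (-1/2, 27); (0, -9) → (0, 27); (-6, -2) → (-3, 6)
T3 scale by (1/2, 2): (-1/2, 30) → (-1/4, 60); (-1/2, 27) → (-1/4, 54); (0, 27) → (0, 54); (-3, 6) → (-3/2, 12)
T4 shear: y ← y + 1·x: (-1/4, 60) → (-1/4, 239/4); (-1/4, 54) → (-1/4, 215/4); (0, 54) → (0, 54); (-3/2, 12) → (-3/2, 21/2)

image vertices: (-1/4, 239/4), (-1/4, 215/4), (0, 54), (-3/2, 21/2)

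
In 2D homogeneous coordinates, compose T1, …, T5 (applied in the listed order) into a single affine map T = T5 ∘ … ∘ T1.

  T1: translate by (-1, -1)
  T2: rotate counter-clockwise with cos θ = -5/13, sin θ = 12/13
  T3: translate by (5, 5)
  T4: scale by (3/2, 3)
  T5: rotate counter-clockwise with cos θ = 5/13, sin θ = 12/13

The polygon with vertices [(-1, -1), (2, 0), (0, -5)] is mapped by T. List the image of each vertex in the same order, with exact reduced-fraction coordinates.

image vertices: (-2187/338, 2547/169), (-2412/169, 2526/169), (-1923/169, 3801/169)

T1 translate by (-1, -1): (-1, -1) → (-2, -2); (2, 0) → (1, -1); (0, -5) → (-1, -6)
T2 rotate counter-clockwise with cos θ = -5/13, sin θ = 12/13: (-2, -2) → (34/13, -14/13); (1, -1) → (7/13, 17/13); (-1, -6) → (77/13, 18/13)
T3 translate by (5, 5): (34/13, -14/13) → (99/13, 51/13); (7/13, 17/13) → (72/13, 82/13); (77/13, 18/13) → (142/13, 83/13)
T4 scale by (3/2, 3): (99/13, 51/13) → (297/26, 153/13); (72/13, 82/13) → (108/13, 246/13); (142/13, 83/13) → (213/13, 249/13)
T5 rotate counter-clockwise with cos θ = 5/13, sin θ = 12/13: (297/26, 153/13) → (-2187/338, 2547/169); (108/13, 246/13) → (-2412/169, 2526/169); (213/13, 249/13) → (-1923/169, 3801/169)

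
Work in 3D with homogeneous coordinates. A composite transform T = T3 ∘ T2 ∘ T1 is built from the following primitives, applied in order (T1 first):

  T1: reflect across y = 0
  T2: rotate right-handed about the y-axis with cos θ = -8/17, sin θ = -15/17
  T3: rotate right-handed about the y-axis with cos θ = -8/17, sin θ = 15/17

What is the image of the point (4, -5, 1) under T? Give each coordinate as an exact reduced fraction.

T1 reflect across y = 0: (4, -5, 1) → (4, 5, 1)
T2 rotate right-handed about the y-axis with cos θ = -8/17, sin θ = -15/17: (4, 5, 1) → (-47/17, 5, 52/17)
T3 rotate right-handed about the y-axis with cos θ = -8/17, sin θ = 15/17: (-47/17, 5, 52/17) → (4, 5, 1)

T(p) = (4, 5, 1)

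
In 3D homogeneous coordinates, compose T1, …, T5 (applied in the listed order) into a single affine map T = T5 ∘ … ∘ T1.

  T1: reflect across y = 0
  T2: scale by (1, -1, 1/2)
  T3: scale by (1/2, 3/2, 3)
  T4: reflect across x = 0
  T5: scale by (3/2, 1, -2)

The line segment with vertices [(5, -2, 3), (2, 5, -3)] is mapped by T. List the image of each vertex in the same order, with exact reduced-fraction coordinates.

image vertices: (-15/4, -3, -9), (-3/2, 15/2, 9)

T1 reflect across y = 0: (5, -2, 3) → (5, 2, 3); (2, 5, -3) → (2, -5, -3)
T2 scale by (1, -1, 1/2): (5, 2, 3) → (5, -2, 3/2); (2, -5, -3) → (2, 5, -3/2)
T3 scale by (1/2, 3/2, 3): (5, -2, 3/2) → (5/2, -3, 9/2); (2, 5, -3/2) → (1, 15/2, -9/2)
T4 reflect across x = 0: (5/2, -3, 9/2) → (-5/2, -3, 9/2); (1, 15/2, -9/2) → (-1, 15/2, -9/2)
T5 scale by (3/2, 1, -2): (-5/2, -3, 9/2) → (-15/4, -3, -9); (-1, 15/2, -9/2) → (-3/2, 15/2, 9)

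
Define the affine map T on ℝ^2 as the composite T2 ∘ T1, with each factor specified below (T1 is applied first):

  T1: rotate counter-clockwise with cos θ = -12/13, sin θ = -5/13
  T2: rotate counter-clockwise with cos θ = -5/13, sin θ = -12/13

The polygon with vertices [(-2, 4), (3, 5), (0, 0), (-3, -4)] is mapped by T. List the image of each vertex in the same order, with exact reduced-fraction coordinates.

T1 rotate counter-clockwise with cos θ = -12/13, sin θ = -5/13: (-2, 4) → (44/13, -38/13); (3, 5) → (-11/13, -75/13); (0, 0) → (0, 0); (-3, -4) → (16/13, 63/13)
T2 rotate counter-clockwise with cos θ = -5/13, sin θ = -12/13: (44/13, -38/13) → (-4, -2); (-11/13, -75/13) → (-5, 3); (0, 0) → (0, 0); (16/13, 63/13) → (4, -3)

image vertices: (-4, -2), (-5, 3), (0, 0), (4, -3)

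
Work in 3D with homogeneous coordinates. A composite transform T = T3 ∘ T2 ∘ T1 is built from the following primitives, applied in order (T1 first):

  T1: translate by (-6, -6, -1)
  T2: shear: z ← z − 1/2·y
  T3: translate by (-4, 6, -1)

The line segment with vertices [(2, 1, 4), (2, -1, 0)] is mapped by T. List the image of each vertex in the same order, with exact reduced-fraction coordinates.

T1 translate by (-6, -6, -1): (2, 1, 4) → (-4, -5, 3); (2, -1, 0) → (-4, -7, -1)
T2 shear: z ← z − 1/2·y: (-4, -5, 3) → (-4, -5, 11/2); (-4, -7, -1) → (-4, -7, 5/2)
T3 translate by (-4, 6, -1): (-4, -5, 11/2) → (-8, 1, 9/2); (-4, -7, 5/2) → (-8, -1, 3/2)

image vertices: (-8, 1, 9/2), (-8, -1, 3/2)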